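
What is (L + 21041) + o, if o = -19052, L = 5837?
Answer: 7826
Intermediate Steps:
(L + 21041) + o = (5837 + 21041) - 19052 = 26878 - 19052 = 7826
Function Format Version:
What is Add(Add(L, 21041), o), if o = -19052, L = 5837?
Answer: 7826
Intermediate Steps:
Add(Add(L, 21041), o) = Add(Add(5837, 21041), -19052) = Add(26878, -19052) = 7826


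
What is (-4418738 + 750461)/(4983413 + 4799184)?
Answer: -3668277/9782597 ≈ -0.37498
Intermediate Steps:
(-4418738 + 750461)/(4983413 + 4799184) = -3668277/9782597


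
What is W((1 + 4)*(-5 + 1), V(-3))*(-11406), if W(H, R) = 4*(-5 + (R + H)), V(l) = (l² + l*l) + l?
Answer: 456240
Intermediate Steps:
V(l) = l + 2*l² (V(l) = (l² + l²) + l = 2*l² + l = l + 2*l²)
W(H, R) = -20 + 4*H + 4*R (W(H, R) = 4*(-5 + (H + R)) = 4*(-5 + H + R) = -20 + 4*H + 4*R)
W((1 + 4)*(-5 + 1), V(-3))*(-11406) = (-20 + 4*((1 + 4)*(-5 + 1)) + 4*(-3*(1 + 2*(-3))))*(-11406) = (-20 + 4*(5*(-4)) + 4*(-3*(1 - 6)))*(-11406) = (-20 + 4*(-20) + 4*(-3*(-5)))*(-11406) = (-20 - 80 + 4*15)*(-11406) = (-20 - 80 + 60)*(-11406) = -40*(-11406) = 456240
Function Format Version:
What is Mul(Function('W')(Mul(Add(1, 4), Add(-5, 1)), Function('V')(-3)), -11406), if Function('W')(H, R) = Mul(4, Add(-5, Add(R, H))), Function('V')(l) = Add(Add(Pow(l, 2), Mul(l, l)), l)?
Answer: 456240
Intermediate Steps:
Function('V')(l) = Add(l, Mul(2, Pow(l, 2))) (Function('V')(l) = Add(Add(Pow(l, 2), Pow(l, 2)), l) = Add(Mul(2, Pow(l, 2)), l) = Add(l, Mul(2, Pow(l, 2))))
Function('W')(H, R) = Add(-20, Mul(4, H), Mul(4, R)) (Function('W')(H, R) = Mul(4, Add(-5, Add(H, R))) = Mul(4, Add(-5, H, R)) = Add(-20, Mul(4, H), Mul(4, R)))
Mul(Function('W')(Mul(Add(1, 4), Add(-5, 1)), Function('V')(-3)), -11406) = Mul(Add(-20, Mul(4, Mul(Add(1, 4), Add(-5, 1))), Mul(4, Mul(-3, Add(1, Mul(2, -3))))), -11406) = Mul(Add(-20, Mul(4, Mul(5, -4)), Mul(4, Mul(-3, Add(1, -6)))), -11406) = Mul(Add(-20, Mul(4, -20), Mul(4, Mul(-3, -5))), -11406) = Mul(Add(-20, -80, Mul(4, 15)), -11406) = Mul(Add(-20, -80, 60), -11406) = Mul(-40, -11406) = 456240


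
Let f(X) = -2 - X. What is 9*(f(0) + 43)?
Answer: 369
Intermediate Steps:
9*(f(0) + 43) = 9*((-2 - 1*0) + 43) = 9*((-2 + 0) + 43) = 9*(-2 + 43) = 9*41 = 369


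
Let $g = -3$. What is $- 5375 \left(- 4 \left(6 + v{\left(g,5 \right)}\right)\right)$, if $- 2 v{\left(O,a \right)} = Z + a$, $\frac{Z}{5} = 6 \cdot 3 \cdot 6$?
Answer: $-5729750$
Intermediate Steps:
$Z = 540$ ($Z = 5 \cdot 6 \cdot 3 \cdot 6 = 5 \cdot 18 \cdot 6 = 5 \cdot 108 = 540$)
$v{\left(O,a \right)} = -270 - \frac{a}{2}$ ($v{\left(O,a \right)} = - \frac{540 + a}{2} = -270 - \frac{a}{2}$)
$- 5375 \left(- 4 \left(6 + v{\left(g,5 \right)}\right)\right) = - 5375 \left(- 4 \left(6 - \frac{545}{2}\right)\right) = - 5375 \left(\left(-4\right) \left(- \frac{533}{2}\right)\right) = \left(-5375\right) 1066 = -5729750$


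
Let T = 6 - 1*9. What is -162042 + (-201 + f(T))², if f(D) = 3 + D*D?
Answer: -126321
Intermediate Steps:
T = -3 (T = 6 - 9 = -3)
f(D) = 3 + D²
-162042 + (-201 + f(T))² = -162042 + (-201 + (3 + (-3)²))² = -162042 + (-201 + (3 + 9))² = -162042 + (-201 + 12)² = -162042 + (-189)² = -162042 + 35721 = -126321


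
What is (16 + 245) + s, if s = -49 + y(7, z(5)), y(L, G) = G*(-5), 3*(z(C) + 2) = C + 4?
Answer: 207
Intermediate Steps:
z(C) = -⅔ + C/3 (z(C) = -2 + (C + 4)/3 = -2 + (4 + C)/3 = -2 + (4/3 + C/3) = -⅔ + C/3)
y(L, G) = -5*G
s = -54 (s = -49 - 5*(-⅔ + (⅓)*5) = -49 - 5*(-⅔ + 5/3) = -49 - 5*1 = -49 - 5 = -54)
(16 + 245) + s = (16 + 245) - 54 = 261 - 54 = 207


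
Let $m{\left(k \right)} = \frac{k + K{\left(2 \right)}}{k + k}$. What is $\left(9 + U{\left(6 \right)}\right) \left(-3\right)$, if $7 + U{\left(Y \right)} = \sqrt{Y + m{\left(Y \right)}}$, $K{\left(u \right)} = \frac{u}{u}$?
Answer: $-6 - \frac{\sqrt{237}}{2} \approx -13.697$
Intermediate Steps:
$K{\left(u \right)} = 1$
$m{\left(k \right)} = \frac{1 + k}{2 k}$ ($m{\left(k \right)} = \frac{k + 1}{k + k} = \frac{1 + k}{2 k}$)
$U{\left(Y \right)} = -7 + \sqrt{Y + \frac{1 + Y}{2 Y}}$
$\left(9 + U{\left(6 \right)}\right) \left(-3\right) = \left(9 - \left(7 - \frac{\sqrt{2 + \frac{2}{6} + 4 \cdot 6}}{2}\right)\right) \left(-3\right) = \left(9 - \left(7 - \frac{\sqrt{2 + 2 \cdot \frac{1}{6} + 24}}{2}\right)\right) \left(-3\right) = \left(9 - \left(7 - \frac{\sqrt{2 + \frac{1}{3} + 24}}{2}\right)\right) \left(-3\right) = \left(9 - \left(7 - \frac{\sqrt{\frac{79}{3}}}{2}\right)\right) \left(-3\right) = \left(9 - \left(7 - \frac{\frac{1}{3} \sqrt{237}}{2}\right)\right) \left(-3\right) = \left(9 - \left(7 - \frac{\sqrt{237}}{6}\right)\right) \left(-3\right) = \left(2 + \frac{\sqrt{237}}{6}\right) \left(-3\right) = -6 - \frac{\sqrt{237}}{2}$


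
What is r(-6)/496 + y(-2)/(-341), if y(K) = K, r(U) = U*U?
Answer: 107/1364 ≈ 0.078446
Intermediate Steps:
r(U) = U²
r(-6)/496 + y(-2)/(-341) = (-6)²/496 - 2/(-341) = 36*(1/496) - 2*(-1/341) = 9/124 + 2/341 = 107/1364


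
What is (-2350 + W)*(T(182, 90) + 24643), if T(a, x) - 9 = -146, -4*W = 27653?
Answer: -454010409/2 ≈ -2.2701e+8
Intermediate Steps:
W = -27653/4 (W = -¼*27653 = -27653/4 ≈ -6913.3)
T(a, x) = -137 (T(a, x) = 9 - 146 = -137)
(-2350 + W)*(T(182, 90) + 24643) = (-2350 - 27653/4)*(-137 + 24643) = -37053/4*24506 = -454010409/2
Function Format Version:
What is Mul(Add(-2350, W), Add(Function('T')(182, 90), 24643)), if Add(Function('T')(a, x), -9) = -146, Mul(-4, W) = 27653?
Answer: Rational(-454010409, 2) ≈ -2.2701e+8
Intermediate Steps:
W = Rational(-27653, 4) (W = Mul(Rational(-1, 4), 27653) = Rational(-27653, 4) ≈ -6913.3)
Function('T')(a, x) = -137 (Function('T')(a, x) = Add(9, -146) = -137)
Mul(Add(-2350, W), Add(Function('T')(182, 90), 24643)) = Mul(Add(-2350, Rational(-27653, 4)), Add(-137, 24643)) = Mul(Rational(-37053, 4), 24506) = Rational(-454010409, 2)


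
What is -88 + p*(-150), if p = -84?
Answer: 12512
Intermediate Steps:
-88 + p*(-150) = -88 - 84*(-150) = -88 + 12600 = 12512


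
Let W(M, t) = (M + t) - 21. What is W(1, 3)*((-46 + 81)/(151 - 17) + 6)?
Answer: -14263/134 ≈ -106.44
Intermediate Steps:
W(M, t) = -21 + M + t
W(1, 3)*((-46 + 81)/(151 - 17) + 6) = (-21 + 1 + 3)*((-46 + 81)/(151 - 17) + 6) = -17*(35/134 + 6) = -17*839/134 = -14263/134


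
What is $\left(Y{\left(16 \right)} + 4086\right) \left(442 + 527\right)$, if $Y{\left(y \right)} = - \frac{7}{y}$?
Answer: $\frac{63342561}{16} \approx 3.9589 \cdot 10^{6}$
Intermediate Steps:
$\left(Y{\left(16 \right)} + 4086\right) \left(442 + 527\right) = \left(- \frac{7}{16} + 4086\right) \left(442 + 527\right) = \left(\left(-7\right) \frac{1}{16} + 4086\right) 969 = \left(- \frac{7}{16} + 4086\right) 969 = \frac{65369}{16} \cdot 969 = \frac{63342561}{16}$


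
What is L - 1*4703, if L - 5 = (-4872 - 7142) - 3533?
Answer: -20245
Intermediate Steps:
L = -15542 (L = 5 + ((-4872 - 7142) - 3533) = 5 + (-12014 - 3533) = 5 - 15547 = -15542)
L - 1*4703 = -15542 - 1*4703 = -15542 - 4703 = -20245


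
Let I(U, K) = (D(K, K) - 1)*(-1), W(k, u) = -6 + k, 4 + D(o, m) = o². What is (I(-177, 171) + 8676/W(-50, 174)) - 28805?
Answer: -814743/14 ≈ -58196.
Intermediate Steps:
D(o, m) = -4 + o²
I(U, K) = 5 - K² (I(U, K) = ((-4 + K²) - 1)*(-1) = (-5 + K²)*(-1) = 5 - K²)
(I(-177, 171) + 8676/W(-50, 174)) - 28805 = ((5 - 1*171²) + 8676/(-6 - 50)) - 28805 = ((5 - 1*29241) + 8676/(-56)) - 28805 = ((5 - 29241) + 8676*(-1/56)) - 28805 = (-29236 - 2169/14) - 28805 = -411473/14 - 28805 = -814743/14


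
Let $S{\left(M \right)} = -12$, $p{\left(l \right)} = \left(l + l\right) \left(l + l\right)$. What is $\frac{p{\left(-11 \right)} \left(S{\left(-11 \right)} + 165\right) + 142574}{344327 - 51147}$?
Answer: $\frac{108313}{146590} \approx 0.73888$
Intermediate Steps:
$p{\left(l \right)} = 4 l^{2}$ ($p{\left(l \right)} = 2 l 2 l = 4 l^{2}$)
$\frac{p{\left(-11 \right)} \left(S{\left(-11 \right)} + 165\right) + 142574}{344327 - 51147} = \frac{4 \left(-11\right)^{2} \left(-12 + 165\right) + 142574}{344327 - 51147} = \frac{4 \cdot 121 \cdot 153 + 142574}{293180} = \left(484 \cdot 153 + 142574\right) \frac{1}{293180} = \left(74052 + 142574\right) \frac{1}{293180} = 216626 \cdot \frac{1}{293180} = \frac{108313}{146590}$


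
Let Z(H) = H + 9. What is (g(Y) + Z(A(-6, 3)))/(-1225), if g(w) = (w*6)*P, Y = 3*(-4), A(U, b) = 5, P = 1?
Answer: 58/1225 ≈ 0.047347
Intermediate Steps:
Z(H) = 9 + H
Y = -12
g(w) = 6*w (g(w) = (w*6)*1 = (6*w)*1 = 6*w)
(g(Y) + Z(A(-6, 3)))/(-1225) = (6*(-12) + (9 + 5))/(-1225) = -(-72 + 14)/1225 = -1/1225*(-58) = 58/1225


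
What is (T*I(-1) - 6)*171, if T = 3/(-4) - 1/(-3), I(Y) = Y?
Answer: -3819/4 ≈ -954.75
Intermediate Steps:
T = -5/12 (T = 3*(-¼) - 1*(-⅓) = -¾ + ⅓ = -5/12 ≈ -0.41667)
(T*I(-1) - 6)*171 = (-5/12*(-1) - 6)*171 = (5/12 - 6)*171 = -67/12*171 = -3819/4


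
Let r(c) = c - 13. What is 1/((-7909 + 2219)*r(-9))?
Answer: 1/125180 ≈ 7.9885e-6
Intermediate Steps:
r(c) = -13 + c
1/((-7909 + 2219)*r(-9)) = 1/((-7909 + 2219)*(-13 - 9)) = 1/(-5690*(-22)) = -1/5690*(-1/22) = 1/125180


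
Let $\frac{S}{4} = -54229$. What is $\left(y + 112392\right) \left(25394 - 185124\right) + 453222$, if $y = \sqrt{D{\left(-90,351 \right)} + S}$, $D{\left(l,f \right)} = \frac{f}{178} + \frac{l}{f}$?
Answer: $-17951920938 - \frac{79865 i \sqrt{10453395241146}}{3471} \approx -1.7952 \cdot 10^{10} - 7.4393 \cdot 10^{7} i$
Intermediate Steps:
$S = -216916$ ($S = 4 \left(-54229\right) = -216916$)
$D{\left(l,f \right)} = \frac{f}{178} + \frac{l}{f}$ ($D{\left(l,f \right)} = f \frac{1}{178} + \frac{l}{f} = \frac{f}{178} + \frac{l}{f}$)
$y = \frac{i \sqrt{10453395241146}}{6942}$ ($y = \sqrt{\left(\frac{1}{178} \cdot 351 - \frac{90}{351}\right) - 216916} = \sqrt{\left(\frac{351}{178} - \frac{10}{39}\right) - 216916} = \sqrt{\frac{11909}{6942} - 216916} = \sqrt{- \frac{1505818963}{6942}} = \frac{i \sqrt{10453395241146}}{6942} \approx 465.74 i$)
$\left(y + 112392\right) \left(25394 - 185124\right) + 453222 = \left(\frac{i \sqrt{10453395241146}}{6942} + 112392\right) \left(25394 - 185124\right) + 453222 = \left(112392 + \frac{i \sqrt{10453395241146}}{6942}\right) \left(-159730\right) + 453222 = \left(-17952374160 - \frac{79865 i \sqrt{10453395241146}}{3471}\right) + 453222 = -17951920938 - \frac{79865 i \sqrt{10453395241146}}{3471}$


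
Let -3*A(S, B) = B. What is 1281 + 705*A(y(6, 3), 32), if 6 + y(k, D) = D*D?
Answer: -6239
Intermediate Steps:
y(k, D) = -6 + D² (y(k, D) = -6 + D*D = -6 + D²)
A(S, B) = -B/3
1281 + 705*A(y(6, 3), 32) = 1281 + 705*(-⅓*32) = 1281 + 705*(-32/3) = 1281 - 7520 = -6239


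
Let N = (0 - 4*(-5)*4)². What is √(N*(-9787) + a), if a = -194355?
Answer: I*√62831155 ≈ 7926.6*I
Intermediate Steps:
N = 6400 (N = (0 + 20*4)² = (0 + 80)² = 80² = 6400)
√(N*(-9787) + a) = √(6400*(-9787) - 194355) = √(-62636800 - 194355) = √(-62831155) = I*√62831155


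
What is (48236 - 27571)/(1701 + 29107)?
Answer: 20665/30808 ≈ 0.67077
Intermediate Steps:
(48236 - 27571)/(1701 + 29107) = 20665/30808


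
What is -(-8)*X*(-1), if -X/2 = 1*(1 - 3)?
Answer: -32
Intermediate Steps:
X = 4 (X = -2*(1 - 3) = -2*(-2) = 4)
-(-8)*X*(-1) = -(-8)*4*(-1) = -8*(-4)*(-1) = 32*(-1) = -32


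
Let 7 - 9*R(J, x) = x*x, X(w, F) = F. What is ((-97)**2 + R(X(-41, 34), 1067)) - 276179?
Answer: -393268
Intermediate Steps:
R(J, x) = 7/9 - x**2/9 (R(J, x) = 7/9 - x*x/9 = 7/9 - x**2/9)
((-97)**2 + R(X(-41, 34), 1067)) - 276179 = ((-97)**2 + (7/9 - 1/9*1067**2)) - 276179 = (9409 + (7/9 - 1/9*1138489)) - 276179 = (9409 + (7/9 - 1138489/9)) - 276179 = (9409 - 126498) - 276179 = -117089 - 276179 = -393268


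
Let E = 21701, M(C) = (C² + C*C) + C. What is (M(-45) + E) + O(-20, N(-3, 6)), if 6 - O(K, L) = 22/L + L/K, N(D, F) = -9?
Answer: 4628519/180 ≈ 25714.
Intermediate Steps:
M(C) = C + 2*C² (M(C) = (C² + C²) + C = 2*C² + C = C + 2*C²)
O(K, L) = 6 - 22/L - L/K (O(K, L) = 6 - (22/L + L/K) = 6 + (-22/L - L/K) = 6 - 22/L - L/K)
(M(-45) + E) + O(-20, N(-3, 6)) = (-45*(1 + 2*(-45)) + 21701) + (6 - 22/(-9) - 1*(-9)/(-20)) = (-45*(1 - 90) + 21701) + (6 - 22*(-⅑) - 1*(-9)*(-1/20)) = (-45*(-89) + 21701) + (6 + 22/9 - 9/20) = (4005 + 21701) + 1439/180 = 25706 + 1439/180 = 4628519/180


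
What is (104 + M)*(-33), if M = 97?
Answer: -6633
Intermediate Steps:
(104 + M)*(-33) = (104 + 97)*(-33) = 201*(-33) = -6633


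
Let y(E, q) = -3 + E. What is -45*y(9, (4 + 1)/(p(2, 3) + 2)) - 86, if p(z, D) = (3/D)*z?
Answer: -356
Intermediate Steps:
p(z, D) = 3*z/D
-45*y(9, (4 + 1)/(p(2, 3) + 2)) - 86 = -45*(-3 + 9) - 86 = -45*6 - 86 = -270 - 86 = -356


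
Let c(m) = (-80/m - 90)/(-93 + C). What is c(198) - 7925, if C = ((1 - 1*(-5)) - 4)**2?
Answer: -69818225/8811 ≈ -7924.0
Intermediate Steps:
C = 4 (C = ((1 + 5) - 4)**2 = (6 - 4)**2 = 2**2 = 4)
c(m) = 90/89 + 80/(89*m) (c(m) = (-80/m - 90)/(-93 + 4) = (-90 - 80/m)/(-89) = (-90 - 80/m)*(-1/89) = 90/89 + 80/(89*m))
c(198) - 7925 = (10/89)*(8 + 9*198)/198 - 7925 = (10/89)*(1/198)*(8 + 1782) - 7925 = (10/89)*(1/198)*1790 - 7925 = 8950/8811 - 7925 = -69818225/8811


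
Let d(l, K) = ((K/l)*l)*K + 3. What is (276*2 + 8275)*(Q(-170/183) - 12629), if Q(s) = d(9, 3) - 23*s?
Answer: -20346243827/183 ≈ -1.1118e+8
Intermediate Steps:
d(l, K) = 3 + K**2 (d(l, K) = K*K + 3 = K**2 + 3 = 3 + K**2)
Q(s) = 12 - 23*s (Q(s) = (3 + 3**2) - 23*s = (3 + 9) - 23*s = 12 - 23*s)
(276*2 + 8275)*(Q(-170/183) - 12629) = (276*2 + 8275)*((12 - (-3910)/183) - 12629) = (552 + 8275)*((12 - (-3910)/183) - 12629) = 8827*((12 - 23*(-170/183)) - 12629) = 8827*((12 + 3910/183) - 12629) = 8827*(6106/183 - 12629) = 8827*(-2305001/183) = -20346243827/183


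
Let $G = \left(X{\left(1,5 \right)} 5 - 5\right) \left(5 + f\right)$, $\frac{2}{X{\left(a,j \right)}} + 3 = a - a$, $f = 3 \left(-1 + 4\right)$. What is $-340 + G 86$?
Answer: $- \frac{31120}{3} \approx -10373.0$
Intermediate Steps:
$f = 9$ ($f = 3 \cdot 3 = 9$)
$X{\left(a,j \right)} = - \frac{2}{3}$ ($X{\left(a,j \right)} = \frac{2}{-3 + \left(a - a\right)} = \frac{2}{-3 + 0} = \frac{2}{-3} = 2 \left(- \frac{1}{3}\right) = - \frac{2}{3}$)
$G = - \frac{350}{3}$ ($G = \left(\left(- \frac{2}{3}\right) 5 - 5\right) \left(5 + 9\right) = \left(- \frac{10}{3} - 5\right) 14 = \left(- \frac{25}{3}\right) 14 = - \frac{350}{3} \approx -116.67$)
$-340 + G 86 = -340 - \frac{30100}{3} = - \frac{31120}{3}$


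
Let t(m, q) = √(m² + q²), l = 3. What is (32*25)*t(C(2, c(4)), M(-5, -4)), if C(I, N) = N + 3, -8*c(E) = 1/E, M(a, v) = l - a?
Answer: 25*√74561 ≈ 6826.5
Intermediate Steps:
M(a, v) = 3 - a
c(E) = -1/(8*E)
C(I, N) = 3 + N
(32*25)*t(C(2, c(4)), M(-5, -4)) = (32*25)*√((3 - ⅛/4)² + (3 - 1*(-5))²) = 800*√((3 - ⅛*¼)² + (3 + 5)²) = 800*√((3 - 1/32)² + 8²) = 800*√((95/32)² + 64) = 800*√(9025/1024 + 64) = 800*√(74561/1024) = 800*(√74561/32) = 25*√74561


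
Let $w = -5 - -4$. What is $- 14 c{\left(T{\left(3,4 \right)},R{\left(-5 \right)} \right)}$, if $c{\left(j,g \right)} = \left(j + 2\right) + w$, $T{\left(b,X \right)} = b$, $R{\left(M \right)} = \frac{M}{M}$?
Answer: $-56$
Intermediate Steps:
$w = -1$ ($w = -5 + 4 = -1$)
$R{\left(M \right)} = 1$
$c{\left(j,g \right)} = 1 + j$ ($c{\left(j,g \right)} = \left(j + 2\right) - 1 = \left(2 + j\right) - 1 = 1 + j$)
$- 14 c{\left(T{\left(3,4 \right)},R{\left(-5 \right)} \right)} = - 14 \left(1 + 3\right) = \left(-14\right) 4 = -56$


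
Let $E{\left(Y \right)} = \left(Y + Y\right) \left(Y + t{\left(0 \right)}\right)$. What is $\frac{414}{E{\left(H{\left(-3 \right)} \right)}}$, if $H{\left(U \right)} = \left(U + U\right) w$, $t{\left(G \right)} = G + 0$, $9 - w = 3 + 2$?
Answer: $\frac{23}{64} \approx 0.35938$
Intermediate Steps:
$w = 4$ ($w = 9 - \left(3 + 2\right) = 9 - 5 = 4$)
$t{\left(G \right)} = G$
$H{\left(U \right)} = 8 U$ ($H{\left(U \right)} = \left(U + U\right) 4 = 2 U 4 = 8 U$)
$E{\left(Y \right)} = 2 Y^{2}$ ($E{\left(Y \right)} = \left(Y + Y\right) \left(Y + 0\right) = 2 Y Y = 2 Y^{2}$)
$\frac{414}{E{\left(H{\left(-3 \right)} \right)}} = \frac{414}{2 \left(8 \left(-3\right)\right)^{2}} = \frac{414}{2 \left(-24\right)^{2}} = \frac{414}{2 \cdot 576} = \frac{414}{1152} = 414 \cdot \frac{1}{1152} = \frac{23}{64}$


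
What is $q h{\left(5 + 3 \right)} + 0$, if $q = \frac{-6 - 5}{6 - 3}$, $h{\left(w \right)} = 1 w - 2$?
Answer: $-22$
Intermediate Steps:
$h{\left(w \right)} = -2 + w$ ($h{\left(w \right)} = w - 2 = -2 + w$)
$q = - \frac{11}{3} \approx -3.6667$
$q h{\left(5 + 3 \right)} + 0 = - \frac{11 \left(-2 + \left(5 + 3\right)\right)}{3} + 0 = - \frac{11 \left(-2 + 8\right)}{3} + 0 = \left(- \frac{11}{3}\right) 6 + 0 = -22 + 0 = -22$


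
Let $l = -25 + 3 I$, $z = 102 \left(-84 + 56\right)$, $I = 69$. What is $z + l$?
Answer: $-2674$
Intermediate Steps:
$z = -2856$ ($z = 102 \left(-28\right) = -2856$)
$l = 182$ ($l = -25 + 3 \cdot 69 = -25 + 207 = 182$)
$z + l = -2856 + 182 = -2674$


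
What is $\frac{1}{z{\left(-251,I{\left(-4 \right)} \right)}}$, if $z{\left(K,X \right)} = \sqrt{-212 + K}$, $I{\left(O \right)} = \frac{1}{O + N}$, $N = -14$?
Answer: $- \frac{i \sqrt{463}}{463} \approx - 0.046474 i$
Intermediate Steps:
$I{\left(O \right)} = \frac{1}{-14 + O}$ ($I{\left(O \right)} = \frac{1}{O - 14} = \frac{1}{-14 + O}$)
$\frac{1}{z{\left(-251,I{\left(-4 \right)} \right)}} = \frac{1}{\sqrt{-212 - 251}} = \frac{1}{\sqrt{-463}} = \frac{1}{i \sqrt{463}} = - \frac{i \sqrt{463}}{463}$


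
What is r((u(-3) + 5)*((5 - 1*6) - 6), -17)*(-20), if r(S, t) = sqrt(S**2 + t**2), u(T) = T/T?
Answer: -20*sqrt(2053) ≈ -906.20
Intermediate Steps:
u(T) = 1
r((u(-3) + 5)*((5 - 1*6) - 6), -17)*(-20) = sqrt(((1 + 5)*((5 - 1*6) - 6))**2 + (-17)**2)*(-20) = sqrt((6*((5 - 6) - 6))**2 + 289)*(-20) = sqrt((6*(-1 - 6))**2 + 289)*(-20) = sqrt((6*(-7))**2 + 289)*(-20) = sqrt((-42)**2 + 289)*(-20) = sqrt(1764 + 289)*(-20) = sqrt(2053)*(-20) = -20*sqrt(2053)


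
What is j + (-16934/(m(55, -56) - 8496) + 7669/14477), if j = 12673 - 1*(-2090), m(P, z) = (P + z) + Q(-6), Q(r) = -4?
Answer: 1817177655138/123068977 ≈ 14766.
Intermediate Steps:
m(P, z) = -4 + P + z (m(P, z) = (P + z) - 4 = -4 + P + z)
j = 14763 (j = 12673 + 2090 = 14763)
j + (-16934/(m(55, -56) - 8496) + 7669/14477) = 14763 + (-16934/((-4 + 55 - 56) - 8496) + 7669/14477) = 14763 + (-16934/(-5 - 8496) + 7669*(1/14477)) = 14763 + (-16934/(-8501) + 7669/14477) = 14763 + (-16934*(-1/8501) + 7669/14477) = 14763 + (16934/8501 + 7669/14477) = 14763 + 310347687/123068977 = 1817177655138/123068977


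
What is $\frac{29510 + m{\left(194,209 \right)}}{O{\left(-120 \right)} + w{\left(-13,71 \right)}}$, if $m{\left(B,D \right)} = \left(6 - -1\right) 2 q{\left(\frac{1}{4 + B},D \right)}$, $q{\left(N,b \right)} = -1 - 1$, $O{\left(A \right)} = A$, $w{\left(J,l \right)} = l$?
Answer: $- \frac{29482}{49} \approx -601.67$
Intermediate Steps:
$q{\left(N,b \right)} = -2$ ($q{\left(N,b \right)} = -1 - 1 = -2$)
$m{\left(B,D \right)} = -28$ ($m{\left(B,D \right)} = \left(6 - -1\right) 2 \left(-2\right) = \left(6 + 1\right) 2 \left(-2\right) = 7 \cdot 2 \left(-2\right) = 14 \left(-2\right) = -28$)
$\frac{29510 + m{\left(194,209 \right)}}{O{\left(-120 \right)} + w{\left(-13,71 \right)}} = \frac{29510 - 28}{-120 + 71} = \frac{29482}{-49} = 29482 \left(- \frac{1}{49}\right) = - \frac{29482}{49}$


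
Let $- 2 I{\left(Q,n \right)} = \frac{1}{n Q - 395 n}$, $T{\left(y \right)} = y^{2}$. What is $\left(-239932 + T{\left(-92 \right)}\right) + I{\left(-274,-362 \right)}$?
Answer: $- \frac{112112914609}{484356} \approx -2.3147 \cdot 10^{5}$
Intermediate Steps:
$I{\left(Q,n \right)} = - \frac{1}{2 \left(- 395 n + Q n\right)}$ ($I{\left(Q,n \right)} = - \frac{1}{2 \left(n Q - 395 n\right)} = - \frac{1}{2 \left(Q n - 395 n\right)} = - \frac{1}{2 \left(- 395 n + Q n\right)}$)
$\left(-239932 + T{\left(-92 \right)}\right) + I{\left(-274,-362 \right)} = \left(-239932 + \left(-92\right)^{2}\right) - \frac{1}{2 \left(-362\right) \left(-395 - 274\right)} = \left(-239932 + 8464\right) - - \frac{1}{724 \left(-669\right)} = -231468 - \left(- \frac{1}{724}\right) \left(- \frac{1}{669}\right) = -231468 - \frac{1}{484356} = - \frac{112112914609}{484356}$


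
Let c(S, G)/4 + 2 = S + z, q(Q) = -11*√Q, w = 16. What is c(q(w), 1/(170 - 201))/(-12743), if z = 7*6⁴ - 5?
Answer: -36084/12743 ≈ -2.8317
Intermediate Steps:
z = 9067 (z = 7*1296 - 5 = 9072 - 5 = 9067)
c(S, G) = 36260 + 4*S (c(S, G) = -8 + 4*(S + 9067) = -8 + 4*(9067 + S) = -8 + (36268 + 4*S) = 36260 + 4*S)
c(q(w), 1/(170 - 201))/(-12743) = (36260 + 4*(-11*√16))/(-12743) = (36260 + 4*(-11*4))*(-1/12743) = (36260 + 4*(-44))*(-1/12743) = (36260 - 176)*(-1/12743) = 36084*(-1/12743) = -36084/12743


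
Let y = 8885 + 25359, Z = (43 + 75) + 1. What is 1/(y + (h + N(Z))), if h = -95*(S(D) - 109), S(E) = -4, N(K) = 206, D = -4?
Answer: 1/45185 ≈ 2.2131e-5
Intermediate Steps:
Z = 119 (Z = 118 + 1 = 119)
y = 34244
h = 10735 (h = -95*(-4 - 109) = -95*(-113) = 10735)
1/(y + (h + N(Z))) = 1/(34244 + (10735 + 206)) = 1/(34244 + 10941) = 1/45185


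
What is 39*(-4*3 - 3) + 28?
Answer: -557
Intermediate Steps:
39*(-4*3 - 3) + 28 = 39*(-12 - 3) + 28 = 39*(-15) + 28 = -585 + 28 = -557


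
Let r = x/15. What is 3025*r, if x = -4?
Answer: -2420/3 ≈ -806.67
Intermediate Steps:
r = -4/15 ≈ -0.26667
3025*r = 3025*(-4/15) = -2420/3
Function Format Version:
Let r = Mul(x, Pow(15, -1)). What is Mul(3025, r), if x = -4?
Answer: Rational(-2420, 3) ≈ -806.67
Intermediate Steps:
r = Rational(-4, 15) (r = Mul(-4, Pow(15, -1)) = Mul(-4, Rational(1, 15)) = Rational(-4, 15) ≈ -0.26667)
Mul(3025, r) = Mul(3025, Rational(-4, 15)) = Rational(-2420, 3)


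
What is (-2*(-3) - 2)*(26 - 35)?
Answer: -36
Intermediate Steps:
(-2*(-3) - 2)*(26 - 35) = (6 - 2)*(-9) = 4*(-9) = -36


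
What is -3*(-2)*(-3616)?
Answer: -21696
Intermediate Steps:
-3*(-2)*(-3616) = 6*(-3616) = -21696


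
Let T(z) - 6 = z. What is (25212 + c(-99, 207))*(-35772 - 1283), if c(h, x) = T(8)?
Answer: -934749430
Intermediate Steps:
T(z) = 6 + z
c(h, x) = 14 (c(h, x) = 6 + 8 = 14)
(25212 + c(-99, 207))*(-35772 - 1283) = (25212 + 14)*(-35772 - 1283) = 25226*(-37055) = -934749430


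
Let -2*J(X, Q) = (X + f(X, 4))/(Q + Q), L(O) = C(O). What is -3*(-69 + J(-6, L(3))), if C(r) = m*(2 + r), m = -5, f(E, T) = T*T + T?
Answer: 10329/50 ≈ 206.58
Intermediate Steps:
f(E, T) = T + T² (f(E, T) = T² + T = T + T²)
C(r) = -10 - 5*r (C(r) = -5*(2 + r) = -10 - 5*r)
L(O) = -10 - 5*O
J(X, Q) = -(20 + X)/(4*Q) (J(X, Q) = -(X + 4*(1 + 4))/(2*(Q + Q)) = -(X + 4*5)/(2*(2*Q)) = -(X + 20)*1/(2*Q)/2 = -(20 + X)*1/(2*Q)/2 = -(20 + X)/(4*Q))
-3*(-69 + J(-6, L(3))) = -3*(-69 + (-20 - 1*(-6))/(4*(-10 - 5*3))) = -3*(-69 + (-20 + 6)/(4*(-10 - 15))) = -3*(-69 + (¼)*(-14)/(-25)) = -3*(-69 + (¼)*(-1/25)*(-14)) = -3*(-69 + 7/50) = -3*(-3443/50) = 10329/50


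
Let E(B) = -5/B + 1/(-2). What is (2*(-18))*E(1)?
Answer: 198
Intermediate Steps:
E(B) = -½ - 5/B (E(B) = -5/B + 1*(-½) = -5/B - ½ = -½ - 5/B)
(2*(-18))*E(1) = (2*(-18))*((½)*(-10 - 1*1)/1) = -18*(-10 - 1) = -18*(-11) = -36*(-11/2) = 198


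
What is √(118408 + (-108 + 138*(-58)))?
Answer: 2*√27574 ≈ 332.11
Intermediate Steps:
√(118408 + (-108 + 138*(-58))) = √(118408 + (-108 - 8004)) = √(118408 - 8112) = √110296 = 2*√27574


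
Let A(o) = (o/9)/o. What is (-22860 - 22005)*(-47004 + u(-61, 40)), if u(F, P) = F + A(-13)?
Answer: 2111566240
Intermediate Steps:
A(o) = ⅑ (A(o) = (o*(⅑))/o = (o/9)/o = ⅑)
u(F, P) = ⅑ + F (u(F, P) = F + ⅑ = ⅑ + F)
(-22860 - 22005)*(-47004 + u(-61, 40)) = (-22860 - 22005)*(-47004 + (⅑ - 61)) = -44865*(-47004 - 548/9) = -44865*(-423584/9) = 2111566240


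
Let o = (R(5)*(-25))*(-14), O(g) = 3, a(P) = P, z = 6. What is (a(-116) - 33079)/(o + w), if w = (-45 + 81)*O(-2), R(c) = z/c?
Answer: -11065/176 ≈ -62.869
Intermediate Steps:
R(c) = 6/c
w = 108 (w = (-45 + 81)*3 = 36*3 = 108)
o = 420 (o = ((6/5)*(-25))*(-14) = -30*(-14) = 420)
(a(-116) - 33079)/(o + w) = (-116 - 33079)/(420 + 108) = -33195/528 = -33195*1/528 = -11065/176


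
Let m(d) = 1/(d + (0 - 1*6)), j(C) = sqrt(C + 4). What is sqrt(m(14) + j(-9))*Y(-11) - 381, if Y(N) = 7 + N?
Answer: -381 - sqrt(2 + 16*I*sqrt(5)) ≈ -385.35 - 4.113*I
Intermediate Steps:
j(C) = sqrt(4 + C)
m(d) = 1/(-6 + d) (m(d) = 1/(d + (0 - 6)) = 1/(d - 6) = 1/(-6 + d))
sqrt(m(14) + j(-9))*Y(-11) - 381 = sqrt(1/(-6 + 14) + sqrt(4 - 9))*(7 - 11) - 381 = sqrt(1/8 + sqrt(-5))*(-4) - 381 = sqrt(1/8 + I*sqrt(5))*(-4) - 381 = -4*sqrt(1/8 + I*sqrt(5)) - 381 = -381 - 4*sqrt(1/8 + I*sqrt(5))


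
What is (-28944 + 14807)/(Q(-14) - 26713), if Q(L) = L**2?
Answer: 14137/26517 ≈ 0.53313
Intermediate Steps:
(-28944 + 14807)/(Q(-14) - 26713) = (-28944 + 14807)/((-14)**2 - 26713) = -14137/(196 - 26713) = -14137/(-26517) = -14137*(-1/26517) = 14137/26517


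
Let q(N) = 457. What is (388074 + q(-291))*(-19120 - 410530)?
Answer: -166932344150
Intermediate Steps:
(388074 + q(-291))*(-19120 - 410530) = (388074 + 457)*(-19120 - 410530) = 388531*(-429650) = -166932344150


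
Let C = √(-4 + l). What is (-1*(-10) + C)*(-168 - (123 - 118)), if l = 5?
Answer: -1903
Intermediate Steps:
C = 1 (C = √(-4 + 5) = √1 = 1)
(-1*(-10) + C)*(-168 - (123 - 118)) = (-1*(-10) + 1)*(-168 - (123 - 118)) = (10 + 1)*(-168 - 1*5) = 11*(-168 - 5) = 11*(-173) = -1903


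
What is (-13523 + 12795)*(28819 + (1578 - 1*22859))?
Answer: -5487664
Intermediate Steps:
(-13523 + 12795)*(28819 + (1578 - 1*22859)) = -728*(28819 + (1578 - 22859)) = -728*(28819 - 21281) = -728*7538 = -5487664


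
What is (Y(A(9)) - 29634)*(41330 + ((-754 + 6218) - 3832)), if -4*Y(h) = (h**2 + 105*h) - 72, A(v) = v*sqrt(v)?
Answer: -1310641734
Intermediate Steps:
A(v) = v**(3/2)
Y(h) = 18 - 105*h/4 - h**2/4 (Y(h) = -((h**2 + 105*h) - 72)/4 = -(-72 + h**2 + 105*h)/4 = 18 - 105*h/4 - h**2/4)
(Y(A(9)) - 29634)*(41330 + ((-754 + 6218) - 3832)) = ((18 - 105*9**(3/2)/4 - (9**(3/2))**2/4) - 29634)*(41330 + ((-754 + 6218) - 3832)) = ((18 - 105/4*27 - 1/4*27**2) - 29634)*(41330 + (5464 - 3832)) = ((18 - 2835/4 - 1/4*729) - 29634)*(41330 + 1632) = ((18 - 2835/4 - 729/4) - 29634)*42962 = (-873 - 29634)*42962 = -30507*42962 = -1310641734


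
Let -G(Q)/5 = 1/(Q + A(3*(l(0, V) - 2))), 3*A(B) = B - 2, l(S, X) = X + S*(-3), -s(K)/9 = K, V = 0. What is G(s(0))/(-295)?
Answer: -3/472 ≈ -0.0063559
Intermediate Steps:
s(K) = -9*K
l(S, X) = X - 3*S
A(B) = -⅔ + B/3 (A(B) = (B - 2)/3 = (-2 + B)/3 = -⅔ + B/3)
G(Q) = -5/(-8/3 + Q) (G(Q) = -5/(Q + (-⅔ + (3*((0 - 3*0) - 2))/3)) = -5/(Q + (-⅔ + (3*((0 + 0) - 2))/3)) = -5/(Q + (-⅔ + (3*(0 - 2))/3)) = -5/(Q + (-⅔ + (3*(-2))/3)) = -5/(Q + (-⅔ + (⅓)*(-6))) = -5/(Q + (-⅔ - 2)) = -5/(Q - 8/3) = -5/(-8/3 + Q))
G(s(0))/(-295) = -15/(-8 + 3*(-9*0))/(-295) = -15/(-8 + 3*0)*(-1/295) = -15/(-8 + 0)*(-1/295) = -15/(-8)*(-1/295) = -15*(-⅛)*(-1/295) = (15/8)*(-1/295) = -3/472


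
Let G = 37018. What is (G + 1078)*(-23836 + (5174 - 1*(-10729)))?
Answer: -302215568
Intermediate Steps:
(G + 1078)*(-23836 + (5174 - 1*(-10729))) = (37018 + 1078)*(-23836 + (5174 - 1*(-10729))) = 38096*(-23836 + (5174 + 10729)) = 38096*(-23836 + 15903) = 38096*(-7933) = -302215568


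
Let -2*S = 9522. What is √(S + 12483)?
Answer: 3*√858 ≈ 87.875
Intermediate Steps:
S = -4761 (S = -½*9522 = -4761)
√(S + 12483) = √(-4761 + 12483) = √7722 = 3*√858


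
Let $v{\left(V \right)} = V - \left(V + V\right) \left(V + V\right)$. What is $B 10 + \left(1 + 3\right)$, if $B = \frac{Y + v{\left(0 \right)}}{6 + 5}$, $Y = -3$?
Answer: $\frac{14}{11} \approx 1.2727$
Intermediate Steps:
$v{\left(V \right)} = V - 4 V^{2}$ ($v{\left(V \right)} = V - 2 V 2 V = V - 4 V^{2}$)
$B = - \frac{3}{11}$ ($B = \frac{-3 + 0 \left(1 - 0\right)}{6 + 5} = \frac{-3 + 0 \left(1 + 0\right)}{11} = \left(-3 + 0 \cdot 1\right) \frac{1}{11} = \left(-3 + 0\right) \frac{1}{11} = \left(-3\right) \frac{1}{11} = - \frac{3}{11} \approx -0.27273$)
$B 10 + \left(1 + 3\right) = \left(- \frac{3}{11}\right) 10 + \left(1 + 3\right) = - \frac{30}{11} + 4 = \frac{14}{11}$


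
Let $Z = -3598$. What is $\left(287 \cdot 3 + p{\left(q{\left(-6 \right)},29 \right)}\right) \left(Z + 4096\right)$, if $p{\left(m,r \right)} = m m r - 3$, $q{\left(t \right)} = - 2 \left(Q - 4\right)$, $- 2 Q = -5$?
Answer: $557262$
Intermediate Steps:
$Q = \frac{5}{2}$ ($Q = \left(- \frac{1}{2}\right) \left(-5\right) = \frac{5}{2} \approx 2.5$)
$q{\left(t \right)} = 3$ ($q{\left(t \right)} = - 2 \left(\frac{5}{2} - 4\right) = \left(-2\right) \left(- \frac{3}{2}\right) = 3$)
$p{\left(m,r \right)} = -3 + r m^{2}$ ($p{\left(m,r \right)} = m^{2} r - 3 = r m^{2} - 3 = -3 + r m^{2}$)
$\left(287 \cdot 3 + p{\left(q{\left(-6 \right)},29 \right)}\right) \left(Z + 4096\right) = \left(287 \cdot 3 - \left(3 - 29 \cdot 3^{2}\right)\right) \left(-3598 + 4096\right) = \left(861 + \left(-3 + 29 \cdot 9\right)\right) 498 = \left(861 + \left(-3 + 261\right)\right) 498 = \left(861 + 258\right) 498 = 1119 \cdot 498 = 557262$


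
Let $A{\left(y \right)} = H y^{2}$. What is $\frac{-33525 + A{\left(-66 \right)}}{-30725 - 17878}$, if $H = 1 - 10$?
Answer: $\frac{24243}{16201} \approx 1.4964$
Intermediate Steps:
$H = -9$ ($H = 1 - 10 = -9$)
$A{\left(y \right)} = - 9 y^{2}$
$\frac{-33525 + A{\left(-66 \right)}}{-30725 - 17878} = \frac{-33525 - 9 \left(-66\right)^{2}}{-30725 - 17878} = \frac{-33525 - 39204}{-48603} = \left(-33525 - 39204\right) \left(- \frac{1}{48603}\right) = \left(-72729\right) \left(- \frac{1}{48603}\right) = \frac{24243}{16201}$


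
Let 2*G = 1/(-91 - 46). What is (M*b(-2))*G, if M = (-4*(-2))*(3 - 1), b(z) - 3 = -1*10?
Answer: 56/137 ≈ 0.40876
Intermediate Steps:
b(z) = -7 (b(z) = 3 - 1*10 = 3 - 10 = -7)
M = 16 (M = 8*2 = 16)
G = -1/274 (G = 1/(2*(-91 - 46)) = (½)/(-137) = (½)*(-1/137) = -1/274 ≈ -0.0036496)
(M*b(-2))*G = (16*(-7))*(-1/274) = -112*(-1/274) = 56/137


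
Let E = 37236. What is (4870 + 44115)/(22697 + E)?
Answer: 48985/59933 ≈ 0.81733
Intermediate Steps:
(4870 + 44115)/(22697 + E) = (4870 + 44115)/(22697 + 37236) = 48985/59933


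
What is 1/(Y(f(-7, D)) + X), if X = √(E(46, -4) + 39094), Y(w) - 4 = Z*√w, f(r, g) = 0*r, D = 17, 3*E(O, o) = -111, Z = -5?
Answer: -4/39041 + √39057/39041 ≈ 0.0049596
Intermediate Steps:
E(O, o) = -37 (E(O, o) = (⅓)*(-111) = -37)
f(r, g) = 0
Y(w) = 4 - 5*√w
X = √39057 (X = √(-37 + 39094) = √39057 ≈ 197.63)
1/(Y(f(-7, D)) + X) = 1/((4 - 5*√0) + √39057) = 1/((4 - 5*0) + √39057) = 1/((4 + 0) + √39057) = 1/(4 + √39057)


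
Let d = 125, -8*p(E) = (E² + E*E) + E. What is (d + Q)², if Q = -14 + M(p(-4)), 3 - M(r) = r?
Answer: 55225/4 ≈ 13806.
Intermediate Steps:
p(E) = -E²/4 - E/8 (p(E) = -((E² + E*E) + E)/8 = -((E² + E²) + E)/8 = -(2*E² + E)/8 = -(E + 2*E²)/8 = -E²/4 - E/8)
M(r) = 3 - r
Q = -15/2 (Q = -14 + (3 - (-1)*(-4)*(1 + 2*(-4))/8) = -14 + (3 - (-1)*(-4)*(1 - 8)/8) = -14 + (3 - (-1)*(-4)*(-7)/8) = -14 + (3 - 1*(-7/2)) = -14 + (3 + 7/2) = -14 + 13/2 = -15/2 ≈ -7.5000)
(d + Q)² = (125 - 15/2)² = (235/2)² = 55225/4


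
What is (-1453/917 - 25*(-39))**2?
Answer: 796774034884/840889 ≈ 9.4754e+5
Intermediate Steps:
(-1453/917 - 25*(-39))**2 = (-1453*1/917 + 975)**2 = (-1453/917 + 975)**2 = (892622/917)**2 = 796774034884/840889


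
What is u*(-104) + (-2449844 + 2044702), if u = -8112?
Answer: 438506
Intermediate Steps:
u*(-104) + (-2449844 + 2044702) = -8112*(-104) + (-2449844 + 2044702) = 843648 - 405142 = 438506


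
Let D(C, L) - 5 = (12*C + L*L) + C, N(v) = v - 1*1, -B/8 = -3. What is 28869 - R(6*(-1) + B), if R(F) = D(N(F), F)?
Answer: 28319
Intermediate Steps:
B = 24 (B = -8*(-3) = 24)
N(v) = -1 + v (N(v) = v - 1 = -1 + v)
D(C, L) = 5 + L² + 13*C (D(C, L) = 5 + ((12*C + L*L) + C) = 5 + ((12*C + L²) + C) = 5 + ((L² + 12*C) + C) = 5 + (L² + 13*C) = 5 + L² + 13*C)
R(F) = -8 + F² + 13*F (R(F) = 5 + F² + 13*(-1 + F) = 5 + F² + (-13 + 13*F) = -8 + F² + 13*F)
28869 - R(6*(-1) + B) = 28869 - (-8 + (6*(-1) + 24)² + 13*(6*(-1) + 24)) = 28869 - (-8 + (-6 + 24)² + 13*(-6 + 24)) = 28869 - (-8 + 18² + 13*18) = 28869 - (-8 + 324 + 234) = 28869 - 1*550 = 28869 - 550 = 28319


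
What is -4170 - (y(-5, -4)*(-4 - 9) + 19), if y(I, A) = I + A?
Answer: -4306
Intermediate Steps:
y(I, A) = A + I
-4170 - (y(-5, -4)*(-4 - 9) + 19) = -4170 - ((-4 - 5)*(-4 - 9) + 19) = -4170 - (-9*(-13) + 19) = -4170 - (117 + 19) = -4170 - 1*136 = -4170 - 136 = -4306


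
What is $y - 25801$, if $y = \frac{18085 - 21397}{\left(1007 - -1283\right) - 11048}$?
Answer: $- \frac{112980923}{4379} \approx -25801.0$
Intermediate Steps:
$y = \frac{1656}{4379}$ ($y = - \frac{3312}{\left(1007 + 1283\right) - 11048} = - \frac{3312}{2290 - 11048} = - \frac{3312}{-8758} = \left(-3312\right) \left(- \frac{1}{8758}\right) = \frac{1656}{4379} \approx 0.37817$)
$y - 25801 = \frac{1656}{4379} - 25801 = - \frac{112980923}{4379}$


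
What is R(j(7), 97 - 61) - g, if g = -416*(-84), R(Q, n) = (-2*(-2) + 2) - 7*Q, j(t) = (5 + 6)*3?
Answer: -35169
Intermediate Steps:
j(t) = 33 (j(t) = 11*3 = 33)
R(Q, n) = 6 - 7*Q (R(Q, n) = (4 + 2) - 7*Q = 6 - 7*Q)
g = 34944
R(j(7), 97 - 61) - g = (6 - 7*33) - 1*34944 = (6 - 231) - 34944 = -225 - 34944 = -35169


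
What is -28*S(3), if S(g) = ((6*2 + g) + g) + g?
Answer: -588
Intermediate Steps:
S(g) = 12 + 3*g (S(g) = ((12 + g) + g) + g = (12 + 2*g) + g = 12 + 3*g)
-28*S(3) = -28*(12 + 3*3) = -28*(12 + 9) = -28*21 = -588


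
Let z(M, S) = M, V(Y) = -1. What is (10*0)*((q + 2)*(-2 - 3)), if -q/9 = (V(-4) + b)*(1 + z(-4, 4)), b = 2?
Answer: 0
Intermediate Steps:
q = 27 (q = -9*(-1 + 2)*(1 - 4) = -9*(-3) = 27)
(10*0)*((q + 2)*(-2 - 3)) = (10*0)*((27 + 2)*(-2 - 3)) = 0*(29*(-5)) = 0*(-145) = 0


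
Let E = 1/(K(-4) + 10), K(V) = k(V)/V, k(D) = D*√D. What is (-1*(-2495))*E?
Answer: 12475/52 - 2495*I/52 ≈ 239.9 - 47.981*I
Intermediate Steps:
k(D) = D^(3/2)
K(V) = √V (K(V) = V^(3/2)/V = √V)
E = (10 - 2*I)/104 (E = 1/(√(-4) + 10) = 1/(2*I + 10) = 1/(10 + 2*I) = (10 - 2*I)/104 ≈ 0.096154 - 0.019231*I)
(-1*(-2495))*E = (-1*(-2495))*(5/52 - I/52) = 2495*(5/52 - I/52) = 12475/52 - 2495*I/52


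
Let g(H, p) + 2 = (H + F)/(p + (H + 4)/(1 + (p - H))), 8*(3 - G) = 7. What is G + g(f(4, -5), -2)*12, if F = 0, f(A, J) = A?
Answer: -845/24 ≈ -35.208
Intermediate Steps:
G = 17/8 (G = 3 - ⅛*7 = 3 - 7/8 = 17/8 ≈ 2.1250)
g(H, p) = -2 + H/(p + (4 + H)/(1 + p - H)) (g(H, p) = -2 + (H + 0)/(p + (H + 4)/(1 + (p - H))) = -2 + H/(p + (4 + H)/(1 + p - H)))
G + g(f(4, -5), -2)*12 = 17/8 + ((-8 - 1*4 - 1*4² - 2*(-2) - 2*(-2)² + 3*4*(-2))/(4 + 4 - 2 + (-2)² - 1*4*(-2)))*12 = 17/8 + ((-8 - 4 - 1*16 + 4 - 2*4 - 24)/(4 + 4 - 2 + 4 + 8))*12 = 17/8 + ((-8 - 4 - 16 + 4 - 8 - 24)/18)*12 = 17/8 + ((1/18)*(-56))*12 = 17/8 - 28/9*12 = 17/8 - 112/3 = -845/24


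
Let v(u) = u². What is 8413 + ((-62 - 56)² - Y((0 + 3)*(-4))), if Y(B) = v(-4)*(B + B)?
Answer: 22721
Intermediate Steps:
Y(B) = 32*B (Y(B) = (-4)²*(B + B) = 16*(2*B) = 32*B)
8413 + ((-62 - 56)² - Y((0 + 3)*(-4))) = 8413 + ((-62 - 56)² - 32*(0 + 3)*(-4)) = 8413 + ((-118)² - 32*3*(-4)) = 8413 + (13924 - 32*(-12)) = 8413 + (13924 - 1*(-384)) = 8413 + (13924 + 384) = 8413 + 14308 = 22721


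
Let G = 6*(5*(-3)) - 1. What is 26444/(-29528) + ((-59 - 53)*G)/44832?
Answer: -3455422/5171091 ≈ -0.66822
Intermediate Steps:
G = -91 (G = 6*(-15) - 1 = -90 - 1 = -91)
26444/(-29528) + ((-59 - 53)*G)/44832 = 26444/(-29528) + ((-59 - 53)*(-91))/44832 = 26444*(-1/29528) - 112*(-91)*(1/44832) = -6611/7382 + 10192*(1/44832) = -6611/7382 + 637/2802 = -3455422/5171091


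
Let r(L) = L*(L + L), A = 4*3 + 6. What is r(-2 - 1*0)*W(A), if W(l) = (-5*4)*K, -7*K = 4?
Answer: 640/7 ≈ 91.429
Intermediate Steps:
K = -4/7 (K = -1/7*4 = -4/7 ≈ -0.57143)
A = 18 (A = 12 + 6 = 18)
r(L) = 2*L**2 (r(L) = L*(2*L) = 2*L**2)
W(l) = 80/7 (W(l) = -5*4*(-4/7) = -20*(-4/7) = 80/7)
r(-2 - 1*0)*W(A) = (2*(-2 - 1*0)**2)*(80/7) = (2*(-2 + 0)**2)*(80/7) = (2*(-2)**2)*(80/7) = (2*4)*(80/7) = 8*(80/7) = 640/7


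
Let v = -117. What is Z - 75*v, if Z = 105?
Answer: 8880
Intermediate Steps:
Z - 75*v = 105 - 75*(-117) = 105 + 8775 = 8880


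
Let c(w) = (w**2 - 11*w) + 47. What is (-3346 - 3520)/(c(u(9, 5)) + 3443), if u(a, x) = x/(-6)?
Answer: -247176/125995 ≈ -1.9618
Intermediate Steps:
u(a, x) = -x/6 (u(a, x) = x*(-1/6) = -x/6)
c(w) = 47 + w**2 - 11*w
(-3346 - 3520)/(c(u(9, 5)) + 3443) = (-3346 - 3520)/((47 + (-1/6*5)**2 - (-11)*5/6) + 3443) = -6866/((47 + (-5/6)**2 - 11*(-5/6)) + 3443) = -6866/((47 + 25/36 + 55/6) + 3443) = -6866/(2047/36 + 3443) = -6866/125995/36 = -6866*36/125995 = -247176/125995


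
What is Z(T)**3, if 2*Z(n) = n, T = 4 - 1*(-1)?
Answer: 125/8 ≈ 15.625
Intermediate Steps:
T = 5 (T = 4 + 1 = 5)
Z(n) = n/2
Z(T)**3 = ((1/2)*5)**3 = (5/2)**3 = 125/8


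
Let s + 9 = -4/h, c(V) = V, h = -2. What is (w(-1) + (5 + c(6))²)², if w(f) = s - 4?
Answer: 12100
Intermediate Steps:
s = -7 (s = -9 - 4/(-2) = -9 - 4*(-½) = -9 + 2 = -7)
w(f) = -11 (w(f) = -7 - 4 = -11)
(w(-1) + (5 + c(6))²)² = (-11 + (5 + 6)²)² = (-11 + 11²)² = (-11 + 121)² = 110² = 12100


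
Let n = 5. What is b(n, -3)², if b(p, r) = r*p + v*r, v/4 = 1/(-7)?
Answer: 8649/49 ≈ 176.51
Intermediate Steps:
v = -4/7 (v = 4/(-7) = 4*(-⅐) = -4/7 ≈ -0.57143)
b(p, r) = -4*r/7 + p*r (b(p, r) = r*p - 4*r/7 = p*r - 4*r/7 = -4*r/7 + p*r)
b(n, -3)² = ((⅐)*(-3)*(-4 + 7*5))² = ((⅐)*(-3)*(-4 + 35))² = ((⅐)*(-3)*31)² = (-93/7)² = 8649/49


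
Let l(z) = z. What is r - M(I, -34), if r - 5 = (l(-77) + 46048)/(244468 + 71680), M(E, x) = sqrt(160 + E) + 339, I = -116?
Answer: -105547461/316148 - 2*sqrt(11) ≈ -340.49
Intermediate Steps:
M(E, x) = 339 + sqrt(160 + E)
r = 1626711/316148 (r = 5 + (-77 + 46048)/(244468 + 71680) = 5 + 45971/316148 = 1626711/316148 ≈ 5.1454)
r - M(I, -34) = 1626711/316148 - (339 + sqrt(160 - 116)) = 1626711/316148 - (339 + sqrt(44)) = 1626711/316148 - (339 + 2*sqrt(11)) = 1626711/316148 + (-339 - 2*sqrt(11)) = -105547461/316148 - 2*sqrt(11)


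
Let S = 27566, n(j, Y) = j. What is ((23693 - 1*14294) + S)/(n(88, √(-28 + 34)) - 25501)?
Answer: -36965/25413 ≈ -1.4546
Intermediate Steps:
((23693 - 1*14294) + S)/(n(88, √(-28 + 34)) - 25501) = ((23693 - 1*14294) + 27566)/(88 - 25501) = ((23693 - 14294) + 27566)/(-25413) = (9399 + 27566)*(-1/25413) = 36965*(-1/25413) = -36965/25413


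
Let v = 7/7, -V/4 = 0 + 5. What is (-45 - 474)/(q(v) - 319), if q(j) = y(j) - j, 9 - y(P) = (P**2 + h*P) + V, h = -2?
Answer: 519/290 ≈ 1.7897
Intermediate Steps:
V = -20 (V = -4*(0 + 5) = -4*5 = -20)
v = 1 (v = 7*(1/7) = 1)
y(P) = 29 - P**2 + 2*P (y(P) = 9 - ((P**2 - 2*P) - 20) = 9 - (-20 + P**2 - 2*P) = 9 + (20 - P**2 + 2*P) = 29 - P**2 + 2*P)
q(j) = 29 + j - j**2 (q(j) = (29 - j**2 + 2*j) - j = 29 + j - j**2)
(-45 - 474)/(q(v) - 319) = (-45 - 474)/((29 + 1 - 1*1**2) - 319) = -519/((29 + 1 - 1*1) - 319) = -519/((29 + 1 - 1) - 319) = -519/(29 - 319) = -519/(-290) = -519*(-1/290) = 519/290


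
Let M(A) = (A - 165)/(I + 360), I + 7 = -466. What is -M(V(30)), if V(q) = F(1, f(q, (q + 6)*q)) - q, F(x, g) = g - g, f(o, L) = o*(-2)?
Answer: -195/113 ≈ -1.7257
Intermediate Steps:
I = -473 (I = -7 - 466 = -473)
f(o, L) = -2*o
F(x, g) = 0
V(q) = -q (V(q) = 0 - q = -q)
M(A) = 165/113 - A/113 (M(A) = (A - 165)/(-473 + 360) = (-165 + A)/(-113) = (-165 + A)*(-1/113) = 165/113 - A/113)
-M(V(30)) = -(165/113 - (-1)*30/113) = -(165/113 - 1/113*(-30)) = -(165/113 + 30/113) = -1*195/113 = -195/113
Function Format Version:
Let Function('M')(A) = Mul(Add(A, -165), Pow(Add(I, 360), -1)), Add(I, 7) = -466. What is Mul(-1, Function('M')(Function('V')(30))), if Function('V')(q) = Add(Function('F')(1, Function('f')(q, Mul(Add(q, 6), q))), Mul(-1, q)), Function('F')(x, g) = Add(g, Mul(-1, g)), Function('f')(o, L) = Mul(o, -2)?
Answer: Rational(-195, 113) ≈ -1.7257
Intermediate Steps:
I = -473 (I = Add(-7, -466) = -473)
Function('f')(o, L) = Mul(-2, o)
Function('F')(x, g) = 0
Function('V')(q) = Mul(-1, q) (Function('V')(q) = Add(0, Mul(-1, q)) = Mul(-1, q))
Function('M')(A) = Add(Rational(165, 113), Mul(Rational(-1, 113), A)) (Function('M')(A) = Mul(Add(A, -165), Pow(Add(-473, 360), -1)) = Mul(Add(-165, A), Pow(-113, -1)) = Mul(Add(-165, A), Rational(-1, 113)) = Add(Rational(165, 113), Mul(Rational(-1, 113), A)))
Mul(-1, Function('M')(Function('V')(30))) = Mul(-1, Add(Rational(165, 113), Mul(Rational(-1, 113), Mul(-1, 30)))) = Mul(-1, Add(Rational(165, 113), Mul(Rational(-1, 113), -30))) = Mul(-1, Add(Rational(165, 113), Rational(30, 113))) = Mul(-1, Rational(195, 113)) = Rational(-195, 113)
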